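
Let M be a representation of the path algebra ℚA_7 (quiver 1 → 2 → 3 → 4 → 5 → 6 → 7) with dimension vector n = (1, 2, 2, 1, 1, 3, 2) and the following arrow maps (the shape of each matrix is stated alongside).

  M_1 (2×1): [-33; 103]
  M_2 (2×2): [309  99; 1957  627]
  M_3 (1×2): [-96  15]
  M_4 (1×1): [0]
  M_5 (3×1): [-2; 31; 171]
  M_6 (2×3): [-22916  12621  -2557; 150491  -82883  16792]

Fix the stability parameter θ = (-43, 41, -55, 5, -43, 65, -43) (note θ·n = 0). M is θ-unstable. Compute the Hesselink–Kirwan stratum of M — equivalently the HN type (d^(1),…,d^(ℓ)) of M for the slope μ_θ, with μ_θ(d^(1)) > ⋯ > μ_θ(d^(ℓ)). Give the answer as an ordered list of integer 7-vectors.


Via rank(M_{q-1}∘⋯∘M_p): M ≅ I[1,2], I[2,4], I[3,3], I[5,7], I[6,6], I[6,7].
μ_θ-semistable layers: μ^(1)=65; μ^(2)=41; μ^(3)=11; μ^(4)=5; μ^(5)=-7; μ^(6)=-43; μ^(7)=-55

((0, 0, 0, 0, 0, 1, 0); (0, 1, 0, 0, 0, 0, 0); (0, 0, 0, 0, 0, 2, 2); (0, 0, 0, 1, 0, 0, 0); (0, 1, 1, 0, 0, 0, 0); (1, 0, 0, 0, 1, 0, 0); (0, 0, 1, 0, 0, 0, 0))


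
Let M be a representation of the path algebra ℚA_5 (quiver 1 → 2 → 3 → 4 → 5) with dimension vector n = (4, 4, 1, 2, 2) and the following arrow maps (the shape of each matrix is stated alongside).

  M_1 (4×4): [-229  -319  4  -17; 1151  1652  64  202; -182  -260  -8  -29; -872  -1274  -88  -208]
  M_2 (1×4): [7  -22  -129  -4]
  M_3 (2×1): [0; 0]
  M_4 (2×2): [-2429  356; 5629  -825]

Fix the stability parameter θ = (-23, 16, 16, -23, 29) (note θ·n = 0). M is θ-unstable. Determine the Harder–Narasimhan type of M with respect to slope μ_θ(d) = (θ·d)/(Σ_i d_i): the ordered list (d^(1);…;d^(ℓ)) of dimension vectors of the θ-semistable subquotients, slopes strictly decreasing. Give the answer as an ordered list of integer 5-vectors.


Via rank(M_{q-1}∘⋯∘M_p): M ≅ I[1,1], I[1,2]^2, I[1,3], I[2,2], I[4,5]^2.
μ_θ-semistable layers: μ^(1)=29; μ^(2)=16; μ^(3)=-23

((0, 0, 0, 0, 2); (0, 4, 1, 0, 0); (4, 0, 0, 2, 0))


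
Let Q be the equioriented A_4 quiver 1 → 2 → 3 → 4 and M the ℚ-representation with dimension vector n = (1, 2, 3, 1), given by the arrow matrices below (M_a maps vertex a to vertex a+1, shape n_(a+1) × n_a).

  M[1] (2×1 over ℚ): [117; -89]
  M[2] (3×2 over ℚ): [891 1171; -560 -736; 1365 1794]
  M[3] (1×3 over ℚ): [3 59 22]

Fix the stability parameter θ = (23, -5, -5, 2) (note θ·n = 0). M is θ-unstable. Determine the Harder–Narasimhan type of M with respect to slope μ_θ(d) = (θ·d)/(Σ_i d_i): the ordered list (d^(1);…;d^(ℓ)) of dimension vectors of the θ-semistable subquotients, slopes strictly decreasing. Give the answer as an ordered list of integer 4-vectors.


Interval decomposition of M: I[1,4], I[2,3], I[3,3].
HN type (ℓ=2): μ^(1)=15/4; μ^(2)=-5

((1, 1, 1, 1); (0, 1, 2, 0))


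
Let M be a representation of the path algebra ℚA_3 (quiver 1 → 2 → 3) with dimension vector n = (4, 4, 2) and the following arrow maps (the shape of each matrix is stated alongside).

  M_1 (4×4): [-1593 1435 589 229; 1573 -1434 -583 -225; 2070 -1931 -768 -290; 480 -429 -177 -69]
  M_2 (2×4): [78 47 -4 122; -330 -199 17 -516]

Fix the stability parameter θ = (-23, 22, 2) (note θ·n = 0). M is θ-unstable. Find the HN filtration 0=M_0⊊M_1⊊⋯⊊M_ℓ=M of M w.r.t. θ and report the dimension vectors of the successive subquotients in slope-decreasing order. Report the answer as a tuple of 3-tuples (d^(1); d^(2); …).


Barcode: M ≅ I[1,2]^2, I[1,3]^2. HN layers by μ_θ (3 steps, strictly decreasing):
  μ^(1)=22; μ^(2)=12; μ^(3)=-23

((0, 2, 0); (0, 2, 2); (4, 0, 0))


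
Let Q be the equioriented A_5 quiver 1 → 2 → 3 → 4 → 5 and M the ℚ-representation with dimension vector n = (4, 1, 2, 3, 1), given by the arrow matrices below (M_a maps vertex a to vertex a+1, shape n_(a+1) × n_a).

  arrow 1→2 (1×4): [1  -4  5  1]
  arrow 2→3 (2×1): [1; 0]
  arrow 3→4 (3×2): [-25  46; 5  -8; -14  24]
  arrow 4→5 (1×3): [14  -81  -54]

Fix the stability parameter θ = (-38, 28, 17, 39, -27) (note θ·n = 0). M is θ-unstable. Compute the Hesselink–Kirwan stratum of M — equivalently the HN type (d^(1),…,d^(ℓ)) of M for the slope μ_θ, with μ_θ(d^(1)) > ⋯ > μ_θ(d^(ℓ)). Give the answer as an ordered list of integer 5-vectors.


Via rank(M_{q-1}∘⋯∘M_p): M ≅ I[1,1]^3, I[1,5], I[3,4], I[4,4].
μ_θ-semistable layers: μ^(1)=39; μ^(2)=17; μ^(3)=57/4; μ^(4)=-38

((0, 0, 0, 2, 0); (0, 0, 1, 0, 0); (0, 1, 1, 1, 1); (4, 0, 0, 0, 0))


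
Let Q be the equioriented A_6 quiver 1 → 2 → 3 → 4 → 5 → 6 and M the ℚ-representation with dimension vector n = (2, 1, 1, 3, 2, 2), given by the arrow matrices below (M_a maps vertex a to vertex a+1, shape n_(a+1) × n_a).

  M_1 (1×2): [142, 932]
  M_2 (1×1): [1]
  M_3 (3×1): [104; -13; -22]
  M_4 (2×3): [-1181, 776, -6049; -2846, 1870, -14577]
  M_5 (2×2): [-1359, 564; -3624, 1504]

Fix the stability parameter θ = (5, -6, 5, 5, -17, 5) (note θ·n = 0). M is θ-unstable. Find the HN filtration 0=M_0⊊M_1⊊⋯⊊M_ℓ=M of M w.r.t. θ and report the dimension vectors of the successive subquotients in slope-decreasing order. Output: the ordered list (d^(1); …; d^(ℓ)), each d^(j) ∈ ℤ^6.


Via rank(M_{q-1}∘⋯∘M_p): M ≅ I[1,1], I[1,6], I[4,4], I[4,5], I[6,6].
μ_θ-semistable layers: μ^(1)=5; μ^(2)=-8/5; μ^(3)=-6

((1, 0, 0, 1, 0, 2); (1, 1, 1, 1, 1, 0); (0, 0, 0, 1, 1, 0))


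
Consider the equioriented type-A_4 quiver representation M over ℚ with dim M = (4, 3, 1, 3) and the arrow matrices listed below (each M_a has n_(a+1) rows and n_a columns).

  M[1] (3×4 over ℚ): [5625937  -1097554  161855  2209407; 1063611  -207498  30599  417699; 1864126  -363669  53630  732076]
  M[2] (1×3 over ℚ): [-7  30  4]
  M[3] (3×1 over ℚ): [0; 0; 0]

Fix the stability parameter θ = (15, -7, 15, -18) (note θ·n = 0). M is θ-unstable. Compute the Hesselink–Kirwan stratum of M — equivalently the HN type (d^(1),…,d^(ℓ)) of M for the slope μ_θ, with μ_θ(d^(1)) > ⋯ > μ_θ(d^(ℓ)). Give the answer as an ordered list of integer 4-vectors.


Barcode: M ≅ I[1,1], I[1,2]^2, I[1,3], I[4,4]^3. HN layers by μ_θ (3 steps, strictly decreasing):
  μ^(1)=15; μ^(2)=4; μ^(3)=-18

((1, 0, 1, 0); (3, 3, 0, 0); (0, 0, 0, 3))


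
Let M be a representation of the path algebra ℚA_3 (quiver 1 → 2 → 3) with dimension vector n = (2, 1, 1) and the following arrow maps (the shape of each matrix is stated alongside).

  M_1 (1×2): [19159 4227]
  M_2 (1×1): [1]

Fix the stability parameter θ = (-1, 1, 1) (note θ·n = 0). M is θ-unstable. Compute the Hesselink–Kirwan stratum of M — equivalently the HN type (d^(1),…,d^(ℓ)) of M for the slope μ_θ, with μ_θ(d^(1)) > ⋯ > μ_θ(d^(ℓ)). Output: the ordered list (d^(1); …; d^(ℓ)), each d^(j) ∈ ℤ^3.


Interval decomposition of M: I[1,1], I[1,3].
HN type (ℓ=2): μ^(1)=1; μ^(2)=-1

((0, 1, 1); (2, 0, 0))


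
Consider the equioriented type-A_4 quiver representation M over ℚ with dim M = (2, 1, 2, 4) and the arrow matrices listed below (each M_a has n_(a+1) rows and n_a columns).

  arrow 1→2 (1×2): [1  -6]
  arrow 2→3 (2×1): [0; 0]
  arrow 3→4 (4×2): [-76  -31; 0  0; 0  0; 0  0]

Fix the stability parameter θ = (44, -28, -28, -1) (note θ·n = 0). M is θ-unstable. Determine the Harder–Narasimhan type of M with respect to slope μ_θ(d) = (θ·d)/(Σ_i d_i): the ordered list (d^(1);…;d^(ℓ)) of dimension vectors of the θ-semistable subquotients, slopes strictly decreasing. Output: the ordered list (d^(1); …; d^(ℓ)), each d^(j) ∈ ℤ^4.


Barcode: M ≅ I[1,1], I[1,2], I[3,3], I[3,4], I[4,4]^3. HN layers by μ_θ (4 steps, strictly decreasing):
  μ^(1)=44; μ^(2)=8; μ^(3)=-1; μ^(4)=-28

((1, 0, 0, 0); (1, 1, 0, 0); (0, 0, 0, 4); (0, 0, 2, 0))


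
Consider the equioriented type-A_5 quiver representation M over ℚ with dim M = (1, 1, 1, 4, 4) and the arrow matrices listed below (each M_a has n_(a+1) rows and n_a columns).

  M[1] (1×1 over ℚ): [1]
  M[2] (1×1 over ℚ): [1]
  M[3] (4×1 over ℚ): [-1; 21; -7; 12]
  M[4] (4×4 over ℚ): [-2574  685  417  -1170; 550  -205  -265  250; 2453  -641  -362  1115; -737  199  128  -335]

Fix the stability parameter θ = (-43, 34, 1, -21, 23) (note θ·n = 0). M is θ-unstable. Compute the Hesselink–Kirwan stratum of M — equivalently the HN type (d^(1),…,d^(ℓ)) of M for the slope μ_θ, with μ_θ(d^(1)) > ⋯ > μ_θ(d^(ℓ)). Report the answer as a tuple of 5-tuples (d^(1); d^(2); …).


Barcode: M ≅ I[1,4], I[4,4], I[4,5]^2, I[5,5]^2. HN layers by μ_θ (4 steps, strictly decreasing):
  μ^(1)=23; μ^(2)=14/3; μ^(3)=-21; μ^(4)=-43

((0, 0, 0, 0, 4); (0, 1, 1, 1, 0); (0, 0, 0, 3, 0); (1, 0, 0, 0, 0))


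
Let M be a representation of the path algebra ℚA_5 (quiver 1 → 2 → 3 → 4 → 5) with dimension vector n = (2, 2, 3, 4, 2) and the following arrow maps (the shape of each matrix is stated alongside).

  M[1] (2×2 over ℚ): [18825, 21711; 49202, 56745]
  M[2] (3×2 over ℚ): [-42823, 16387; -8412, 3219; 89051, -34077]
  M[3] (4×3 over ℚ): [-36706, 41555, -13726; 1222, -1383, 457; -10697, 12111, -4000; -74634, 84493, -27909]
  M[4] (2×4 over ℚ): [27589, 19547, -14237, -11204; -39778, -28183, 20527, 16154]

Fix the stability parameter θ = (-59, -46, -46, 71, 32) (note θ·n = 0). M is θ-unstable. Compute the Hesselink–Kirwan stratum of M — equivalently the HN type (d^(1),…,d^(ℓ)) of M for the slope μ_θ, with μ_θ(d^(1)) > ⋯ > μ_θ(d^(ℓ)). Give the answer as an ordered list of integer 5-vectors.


Barcode: M ≅ I[1,5]^2, I[3,4], I[4,4]. HN layers by μ_θ (4 steps, strictly decreasing):
  μ^(1)=71; μ^(2)=103/2; μ^(3)=-46; μ^(4)=-59

((0, 0, 0, 2, 0); (0, 0, 0, 2, 2); (0, 2, 3, 0, 0); (2, 0, 0, 0, 0))


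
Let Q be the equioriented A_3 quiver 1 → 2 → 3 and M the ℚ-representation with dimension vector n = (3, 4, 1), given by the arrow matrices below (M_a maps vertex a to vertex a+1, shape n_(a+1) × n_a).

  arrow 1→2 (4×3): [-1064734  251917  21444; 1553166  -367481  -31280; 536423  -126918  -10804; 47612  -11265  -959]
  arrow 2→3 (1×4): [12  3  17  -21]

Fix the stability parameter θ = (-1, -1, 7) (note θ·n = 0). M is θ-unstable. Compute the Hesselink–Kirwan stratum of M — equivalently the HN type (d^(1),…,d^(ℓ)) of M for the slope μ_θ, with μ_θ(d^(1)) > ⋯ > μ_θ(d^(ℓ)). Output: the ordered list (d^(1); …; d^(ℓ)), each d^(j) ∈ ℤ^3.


Via rank(M_{q-1}∘⋯∘M_p): M ≅ I[1,2]^2, I[1,3], I[2,2].
μ_θ-semistable layers: μ^(1)=7; μ^(2)=-1

((0, 0, 1); (3, 4, 0))


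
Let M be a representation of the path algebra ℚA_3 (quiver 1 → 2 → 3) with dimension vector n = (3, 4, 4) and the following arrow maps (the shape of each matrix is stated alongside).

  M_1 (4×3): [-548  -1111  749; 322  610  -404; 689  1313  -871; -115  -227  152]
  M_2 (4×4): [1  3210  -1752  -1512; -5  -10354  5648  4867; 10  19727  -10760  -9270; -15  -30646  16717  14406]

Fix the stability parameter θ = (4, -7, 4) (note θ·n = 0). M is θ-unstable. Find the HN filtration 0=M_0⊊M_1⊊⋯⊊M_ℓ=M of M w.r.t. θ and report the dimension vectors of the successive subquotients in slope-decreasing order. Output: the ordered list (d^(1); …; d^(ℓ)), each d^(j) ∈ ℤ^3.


Interval decomposition of M: I[1,3]^3, I[2,3].
HN type (ℓ=3): μ^(1)=4; μ^(2)=-3/2; μ^(3)=-7

((0, 0, 4); (3, 3, 0); (0, 1, 0))


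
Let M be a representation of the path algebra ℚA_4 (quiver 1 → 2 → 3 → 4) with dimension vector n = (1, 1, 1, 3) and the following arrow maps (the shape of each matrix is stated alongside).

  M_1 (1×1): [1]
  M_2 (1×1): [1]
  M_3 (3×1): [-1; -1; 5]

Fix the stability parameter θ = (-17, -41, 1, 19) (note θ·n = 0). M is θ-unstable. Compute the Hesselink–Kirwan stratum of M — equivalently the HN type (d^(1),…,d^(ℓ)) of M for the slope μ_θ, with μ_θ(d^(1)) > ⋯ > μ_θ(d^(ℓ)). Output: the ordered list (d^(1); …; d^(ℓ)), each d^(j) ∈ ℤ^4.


Barcode: M ≅ I[1,4], I[4,4]^2. HN layers by μ_θ (3 steps, strictly decreasing):
  μ^(1)=19; μ^(2)=1; μ^(3)=-29

((0, 0, 0, 3); (0, 0, 1, 0); (1, 1, 0, 0))


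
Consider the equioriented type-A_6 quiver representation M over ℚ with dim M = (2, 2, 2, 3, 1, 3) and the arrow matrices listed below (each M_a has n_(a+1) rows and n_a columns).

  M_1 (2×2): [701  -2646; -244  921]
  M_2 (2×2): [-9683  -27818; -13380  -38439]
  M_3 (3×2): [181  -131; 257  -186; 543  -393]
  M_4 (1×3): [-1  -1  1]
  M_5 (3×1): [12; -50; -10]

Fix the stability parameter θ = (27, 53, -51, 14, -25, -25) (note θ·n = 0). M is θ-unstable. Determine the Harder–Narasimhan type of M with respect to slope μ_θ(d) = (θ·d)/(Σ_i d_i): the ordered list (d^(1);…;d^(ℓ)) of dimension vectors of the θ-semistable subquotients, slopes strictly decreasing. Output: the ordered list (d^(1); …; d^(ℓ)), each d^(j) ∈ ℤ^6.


Barcode: M ≅ I[1,4], I[1,6], I[4,4], I[6,6]^2. HN layers by μ_θ (4 steps, strictly decreasing):
  μ^(1)=14; μ^(2)=29/3; μ^(3)=-7/6; μ^(4)=-25

((0, 0, 0, 2, 0, 0); (1, 1, 1, 0, 0, 0); (1, 1, 1, 1, 1, 1); (0, 0, 0, 0, 0, 2))


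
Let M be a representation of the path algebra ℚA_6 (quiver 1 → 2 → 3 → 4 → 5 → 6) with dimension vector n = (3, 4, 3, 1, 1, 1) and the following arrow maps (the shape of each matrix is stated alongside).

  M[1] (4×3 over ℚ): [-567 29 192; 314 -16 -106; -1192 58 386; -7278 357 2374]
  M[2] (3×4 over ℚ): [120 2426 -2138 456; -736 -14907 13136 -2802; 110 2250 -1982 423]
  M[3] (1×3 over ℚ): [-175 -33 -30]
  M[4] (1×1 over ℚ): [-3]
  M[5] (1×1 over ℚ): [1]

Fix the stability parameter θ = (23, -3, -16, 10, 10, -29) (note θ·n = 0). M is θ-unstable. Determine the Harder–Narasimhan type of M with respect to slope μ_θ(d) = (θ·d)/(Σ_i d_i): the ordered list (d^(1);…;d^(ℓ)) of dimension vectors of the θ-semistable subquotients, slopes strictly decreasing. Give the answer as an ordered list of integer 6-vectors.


Via rank(M_{q-1}∘⋯∘M_p): M ≅ I[1,3]^2, I[1,6], I[2,2].
μ_θ-semistable layers: μ^(1)=4/3; μ^(2)=-5/6; μ^(3)=-3

((2, 2, 2, 0, 0, 0); (1, 1, 1, 1, 1, 1); (0, 1, 0, 0, 0, 0))


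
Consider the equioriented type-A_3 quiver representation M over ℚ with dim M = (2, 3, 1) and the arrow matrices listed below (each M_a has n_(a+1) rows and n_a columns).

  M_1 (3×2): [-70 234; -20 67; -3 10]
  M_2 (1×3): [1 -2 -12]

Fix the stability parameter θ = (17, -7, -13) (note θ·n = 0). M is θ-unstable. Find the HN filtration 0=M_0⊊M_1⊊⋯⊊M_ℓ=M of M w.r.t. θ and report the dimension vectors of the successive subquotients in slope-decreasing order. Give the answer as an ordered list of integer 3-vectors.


Via rank(M_{q-1}∘⋯∘M_p): M ≅ I[1,2], I[1,3], I[2,2].
μ_θ-semistable layers: μ^(1)=5; μ^(2)=-1; μ^(3)=-7

((1, 1, 0); (1, 1, 1); (0, 1, 0))


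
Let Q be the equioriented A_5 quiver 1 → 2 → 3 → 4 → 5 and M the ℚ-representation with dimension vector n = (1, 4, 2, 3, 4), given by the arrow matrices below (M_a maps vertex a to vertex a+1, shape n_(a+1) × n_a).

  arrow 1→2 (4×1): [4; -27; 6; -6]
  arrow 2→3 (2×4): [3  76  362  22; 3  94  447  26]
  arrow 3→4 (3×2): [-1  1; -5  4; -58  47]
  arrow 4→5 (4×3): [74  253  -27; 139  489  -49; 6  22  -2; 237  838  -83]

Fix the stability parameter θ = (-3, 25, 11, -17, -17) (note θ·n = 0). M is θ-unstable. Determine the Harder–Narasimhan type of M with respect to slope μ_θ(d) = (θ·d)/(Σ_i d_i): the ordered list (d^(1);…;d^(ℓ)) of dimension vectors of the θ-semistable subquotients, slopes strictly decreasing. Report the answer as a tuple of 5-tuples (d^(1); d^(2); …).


Via rank(M_{q-1}∘⋯∘M_p): M ≅ I[1,2], I[2,2], I[2,5]^2, I[4,5], I[5,5].
μ_θ-semistable layers: μ^(1)=25; μ^(2)=1/2; μ^(3)=-3; μ^(4)=-17

((0, 2, 0, 0, 0); (0, 2, 2, 2, 2); (1, 0, 0, 0, 0); (0, 0, 0, 1, 2))


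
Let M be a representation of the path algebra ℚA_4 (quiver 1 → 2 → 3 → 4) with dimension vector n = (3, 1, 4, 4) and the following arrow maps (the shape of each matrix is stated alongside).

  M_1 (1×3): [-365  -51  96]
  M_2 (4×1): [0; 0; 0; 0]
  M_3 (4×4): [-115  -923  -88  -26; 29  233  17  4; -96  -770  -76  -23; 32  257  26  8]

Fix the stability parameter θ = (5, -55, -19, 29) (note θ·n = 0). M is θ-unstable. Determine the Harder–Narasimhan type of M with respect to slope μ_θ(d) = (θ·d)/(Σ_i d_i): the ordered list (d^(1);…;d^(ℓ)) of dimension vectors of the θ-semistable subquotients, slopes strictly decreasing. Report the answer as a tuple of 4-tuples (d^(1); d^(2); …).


Barcode: M ≅ I[1,1]^2, I[1,2], I[3,4]^4. HN layers by μ_θ (4 steps, strictly decreasing):
  μ^(1)=29; μ^(2)=5; μ^(3)=-19; μ^(4)=-25

((0, 0, 0, 4); (2, 0, 0, 0); (0, 0, 4, 0); (1, 1, 0, 0))


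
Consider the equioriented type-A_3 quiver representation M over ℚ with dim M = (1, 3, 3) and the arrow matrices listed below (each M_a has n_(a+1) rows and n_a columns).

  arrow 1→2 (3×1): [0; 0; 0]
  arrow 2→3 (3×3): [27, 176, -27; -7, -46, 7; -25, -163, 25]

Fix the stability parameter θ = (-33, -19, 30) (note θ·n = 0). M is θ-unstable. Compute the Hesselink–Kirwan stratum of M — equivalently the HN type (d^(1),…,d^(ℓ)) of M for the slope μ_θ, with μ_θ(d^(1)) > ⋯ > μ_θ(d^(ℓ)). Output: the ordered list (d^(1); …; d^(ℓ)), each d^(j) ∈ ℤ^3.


Barcode: M ≅ I[1,1], I[2,2], I[2,3]^2, I[3,3]. HN layers by μ_θ (3 steps, strictly decreasing):
  μ^(1)=30; μ^(2)=-19; μ^(3)=-33

((0, 0, 3); (0, 3, 0); (1, 0, 0))


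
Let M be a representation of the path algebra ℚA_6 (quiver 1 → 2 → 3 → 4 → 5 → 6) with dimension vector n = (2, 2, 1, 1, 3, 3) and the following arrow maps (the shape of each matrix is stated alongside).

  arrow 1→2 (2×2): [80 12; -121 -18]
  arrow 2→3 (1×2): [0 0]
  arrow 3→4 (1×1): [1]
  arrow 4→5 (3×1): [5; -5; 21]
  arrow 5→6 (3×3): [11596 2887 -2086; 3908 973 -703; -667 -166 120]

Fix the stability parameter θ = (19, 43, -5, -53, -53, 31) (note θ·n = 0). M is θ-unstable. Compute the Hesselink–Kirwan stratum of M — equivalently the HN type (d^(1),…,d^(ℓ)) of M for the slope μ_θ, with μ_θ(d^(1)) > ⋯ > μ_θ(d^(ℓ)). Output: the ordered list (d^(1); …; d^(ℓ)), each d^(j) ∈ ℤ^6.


Barcode: M ≅ I[1,2]^2, I[3,6], I[5,6]^2. HN layers by μ_θ (5 steps, strictly decreasing):
  μ^(1)=43; μ^(2)=31; μ^(3)=19; μ^(4)=-37; μ^(5)=-53

((0, 2, 0, 0, 0, 0); (0, 0, 0, 0, 0, 3); (2, 0, 0, 0, 0, 0); (0, 0, 1, 1, 1, 0); (0, 0, 0, 0, 2, 0))


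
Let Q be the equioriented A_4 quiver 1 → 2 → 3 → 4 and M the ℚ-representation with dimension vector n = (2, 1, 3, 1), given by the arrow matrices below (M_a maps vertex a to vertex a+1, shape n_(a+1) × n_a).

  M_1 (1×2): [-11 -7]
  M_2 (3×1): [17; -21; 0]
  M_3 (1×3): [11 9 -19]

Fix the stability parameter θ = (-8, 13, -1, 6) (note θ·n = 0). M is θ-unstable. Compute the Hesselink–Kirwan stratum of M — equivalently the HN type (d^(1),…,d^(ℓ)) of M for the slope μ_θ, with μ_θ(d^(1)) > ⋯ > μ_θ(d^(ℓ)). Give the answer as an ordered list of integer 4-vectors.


Barcode: M ≅ I[1,1], I[1,4], I[3,3]^2. HN layers by μ_θ (3 steps, strictly decreasing):
  μ^(1)=6; μ^(2)=-1; μ^(3)=-8

((0, 1, 1, 1); (0, 0, 2, 0); (2, 0, 0, 0))


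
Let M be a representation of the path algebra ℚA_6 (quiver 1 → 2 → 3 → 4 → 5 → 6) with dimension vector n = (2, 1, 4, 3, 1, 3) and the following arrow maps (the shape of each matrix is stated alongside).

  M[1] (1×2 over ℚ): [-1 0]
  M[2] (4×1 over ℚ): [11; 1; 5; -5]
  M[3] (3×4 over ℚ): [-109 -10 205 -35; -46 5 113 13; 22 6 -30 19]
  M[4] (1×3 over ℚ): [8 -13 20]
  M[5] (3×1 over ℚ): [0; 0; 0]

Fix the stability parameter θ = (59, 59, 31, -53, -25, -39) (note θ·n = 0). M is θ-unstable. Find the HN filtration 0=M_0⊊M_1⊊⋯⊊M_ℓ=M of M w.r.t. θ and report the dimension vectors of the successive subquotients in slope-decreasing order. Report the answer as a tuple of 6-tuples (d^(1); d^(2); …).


Interval decomposition of M: I[1,1], I[1,5], I[3,3], I[3,4]^2, I[6,6]^3.
HN type (ℓ=5): μ^(1)=59; μ^(2)=31; μ^(3)=71/5; μ^(4)=-11; μ^(5)=-39

((1, 0, 0, 0, 0, 0); (0, 0, 1, 0, 0, 0); (1, 1, 1, 1, 1, 0); (0, 0, 2, 2, 0, 0); (0, 0, 0, 0, 0, 3))


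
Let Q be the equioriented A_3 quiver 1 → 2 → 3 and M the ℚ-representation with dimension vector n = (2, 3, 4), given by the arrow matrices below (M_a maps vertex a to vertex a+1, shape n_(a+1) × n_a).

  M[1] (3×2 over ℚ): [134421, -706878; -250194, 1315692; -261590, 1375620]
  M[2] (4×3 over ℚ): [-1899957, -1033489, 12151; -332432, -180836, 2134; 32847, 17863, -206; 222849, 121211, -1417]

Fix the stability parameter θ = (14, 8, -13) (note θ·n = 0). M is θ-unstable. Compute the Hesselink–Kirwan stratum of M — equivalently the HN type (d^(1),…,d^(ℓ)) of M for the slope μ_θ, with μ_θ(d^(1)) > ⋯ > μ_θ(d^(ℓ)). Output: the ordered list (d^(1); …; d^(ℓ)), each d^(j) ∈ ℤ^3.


Barcode: M ≅ I[1,1], I[1,3], I[2,3]^2, I[3,3]. HN layers by μ_θ (4 steps, strictly decreasing):
  μ^(1)=14; μ^(2)=3; μ^(3)=-5/2; μ^(4)=-13

((1, 0, 0); (1, 1, 1); (0, 2, 2); (0, 0, 1))


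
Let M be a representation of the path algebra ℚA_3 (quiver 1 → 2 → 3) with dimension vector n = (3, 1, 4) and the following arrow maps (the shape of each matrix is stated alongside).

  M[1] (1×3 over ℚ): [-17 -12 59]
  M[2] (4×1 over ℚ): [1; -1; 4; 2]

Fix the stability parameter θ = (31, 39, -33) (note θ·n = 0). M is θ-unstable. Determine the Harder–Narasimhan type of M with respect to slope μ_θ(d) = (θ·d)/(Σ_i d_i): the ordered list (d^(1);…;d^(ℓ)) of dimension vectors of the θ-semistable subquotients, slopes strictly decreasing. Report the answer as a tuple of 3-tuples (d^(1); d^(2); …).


Barcode: M ≅ I[1,1]^2, I[1,3], I[3,3]^3. HN layers by μ_θ (3 steps, strictly decreasing):
  μ^(1)=31; μ^(2)=37/3; μ^(3)=-33

((2, 0, 0); (1, 1, 1); (0, 0, 3))


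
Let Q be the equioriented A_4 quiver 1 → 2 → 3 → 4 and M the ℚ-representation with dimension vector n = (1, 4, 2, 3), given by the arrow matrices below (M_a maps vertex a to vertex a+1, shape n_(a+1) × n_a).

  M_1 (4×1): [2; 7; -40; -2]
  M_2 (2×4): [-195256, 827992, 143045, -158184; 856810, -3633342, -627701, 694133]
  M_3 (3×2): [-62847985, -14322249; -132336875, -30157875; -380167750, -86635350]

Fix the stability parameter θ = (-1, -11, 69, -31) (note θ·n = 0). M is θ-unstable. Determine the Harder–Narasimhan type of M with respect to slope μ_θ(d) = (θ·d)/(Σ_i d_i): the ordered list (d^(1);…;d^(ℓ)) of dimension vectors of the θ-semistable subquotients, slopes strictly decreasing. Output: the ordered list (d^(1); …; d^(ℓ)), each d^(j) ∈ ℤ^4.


Interval decomposition of M: I[1,2], I[2,2], I[2,3], I[2,4], I[4,4]^2.
HN type (ℓ=5): μ^(1)=69; μ^(2)=19; μ^(3)=-6; μ^(4)=-11; μ^(5)=-31

((0, 0, 1, 0); (0, 0, 1, 1); (1, 1, 0, 0); (0, 3, 0, 0); (0, 0, 0, 2))


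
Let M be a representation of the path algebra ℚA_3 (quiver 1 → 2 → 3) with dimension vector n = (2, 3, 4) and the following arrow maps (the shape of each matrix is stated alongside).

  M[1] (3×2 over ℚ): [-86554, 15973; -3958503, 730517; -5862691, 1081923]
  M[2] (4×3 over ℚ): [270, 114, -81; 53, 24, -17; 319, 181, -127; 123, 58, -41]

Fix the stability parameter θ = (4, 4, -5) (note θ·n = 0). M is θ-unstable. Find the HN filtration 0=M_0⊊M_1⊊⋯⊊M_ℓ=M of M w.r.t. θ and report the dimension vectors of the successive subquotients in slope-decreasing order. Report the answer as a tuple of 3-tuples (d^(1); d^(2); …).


Via rank(M_{q-1}∘⋯∘M_p): M ≅ I[1,3]^2, I[2,3], I[3,3].
μ_θ-semistable layers: μ^(1)=1; μ^(2)=-1/2; μ^(3)=-5

((2, 2, 2); (0, 1, 1); (0, 0, 1))


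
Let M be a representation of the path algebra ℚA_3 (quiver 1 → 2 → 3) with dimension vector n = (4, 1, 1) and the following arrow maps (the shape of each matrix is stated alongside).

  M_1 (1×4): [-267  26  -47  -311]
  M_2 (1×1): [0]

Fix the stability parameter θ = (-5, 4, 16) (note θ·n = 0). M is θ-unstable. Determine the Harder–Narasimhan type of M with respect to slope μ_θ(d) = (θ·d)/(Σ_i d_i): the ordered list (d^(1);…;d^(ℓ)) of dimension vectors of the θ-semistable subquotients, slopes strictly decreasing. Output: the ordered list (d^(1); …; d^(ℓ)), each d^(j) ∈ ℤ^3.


Barcode: M ≅ I[1,1]^3, I[1,2], I[3,3]. HN layers by μ_θ (3 steps, strictly decreasing):
  μ^(1)=16; μ^(2)=4; μ^(3)=-5

((0, 0, 1); (0, 1, 0); (4, 0, 0))


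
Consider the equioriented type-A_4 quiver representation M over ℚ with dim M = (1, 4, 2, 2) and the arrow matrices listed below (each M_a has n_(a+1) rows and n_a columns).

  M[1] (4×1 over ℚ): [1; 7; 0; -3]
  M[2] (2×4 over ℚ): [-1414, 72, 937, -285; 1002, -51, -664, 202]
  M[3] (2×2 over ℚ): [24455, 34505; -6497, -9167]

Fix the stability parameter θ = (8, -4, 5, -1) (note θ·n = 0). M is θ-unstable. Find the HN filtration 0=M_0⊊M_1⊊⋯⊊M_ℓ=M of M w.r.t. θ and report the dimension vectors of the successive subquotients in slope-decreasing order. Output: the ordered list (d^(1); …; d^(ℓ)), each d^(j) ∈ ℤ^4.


Via rank(M_{q-1}∘⋯∘M_p): M ≅ I[1,4], I[2,2]^2, I[2,3], I[4,4].
μ_θ-semistable layers: μ^(1)=5; μ^(2)=2; μ^(3)=-1; μ^(4)=-4

((0, 0, 1, 0); (1, 1, 1, 1); (0, 0, 0, 1); (0, 3, 0, 0))


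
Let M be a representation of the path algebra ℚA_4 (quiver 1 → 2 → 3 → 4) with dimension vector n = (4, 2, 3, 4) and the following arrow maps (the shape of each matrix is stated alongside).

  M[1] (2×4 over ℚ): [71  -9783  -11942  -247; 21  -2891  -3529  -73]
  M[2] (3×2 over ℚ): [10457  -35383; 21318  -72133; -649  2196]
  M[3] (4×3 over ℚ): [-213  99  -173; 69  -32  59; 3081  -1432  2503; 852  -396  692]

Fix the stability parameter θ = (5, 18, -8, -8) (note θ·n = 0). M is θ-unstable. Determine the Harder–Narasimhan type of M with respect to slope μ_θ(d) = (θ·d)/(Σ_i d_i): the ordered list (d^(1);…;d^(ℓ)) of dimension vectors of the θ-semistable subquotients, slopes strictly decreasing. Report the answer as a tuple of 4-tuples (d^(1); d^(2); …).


Interval decomposition of M: I[1,1]^2, I[1,4]^2, I[3,3], I[4,4]^2.
HN type (ℓ=3): μ^(1)=5; μ^(2)=7/4; μ^(3)=-8

((2, 0, 0, 0); (2, 2, 2, 2); (0, 0, 1, 2))


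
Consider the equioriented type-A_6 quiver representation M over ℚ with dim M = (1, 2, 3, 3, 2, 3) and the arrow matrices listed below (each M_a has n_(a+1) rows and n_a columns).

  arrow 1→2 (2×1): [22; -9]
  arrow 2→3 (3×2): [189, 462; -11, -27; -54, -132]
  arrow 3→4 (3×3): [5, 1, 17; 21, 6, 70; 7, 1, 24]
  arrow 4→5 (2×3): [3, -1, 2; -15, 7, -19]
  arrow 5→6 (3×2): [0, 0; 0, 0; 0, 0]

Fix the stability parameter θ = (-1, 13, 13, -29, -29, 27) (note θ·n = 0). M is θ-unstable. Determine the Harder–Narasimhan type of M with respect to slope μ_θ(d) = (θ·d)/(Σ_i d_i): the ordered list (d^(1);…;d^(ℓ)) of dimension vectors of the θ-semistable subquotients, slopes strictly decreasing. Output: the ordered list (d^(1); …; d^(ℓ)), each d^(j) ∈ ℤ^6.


Barcode: M ≅ I[1,5], I[2,5], I[3,4], I[6,6]^3. HN layers by μ_θ (3 steps, strictly decreasing):
  μ^(1)=27; μ^(2)=-33/5; μ^(3)=-8

((0, 0, 0, 0, 0, 3); (1, 1, 1, 1, 1, 0); (0, 1, 2, 2, 1, 0))


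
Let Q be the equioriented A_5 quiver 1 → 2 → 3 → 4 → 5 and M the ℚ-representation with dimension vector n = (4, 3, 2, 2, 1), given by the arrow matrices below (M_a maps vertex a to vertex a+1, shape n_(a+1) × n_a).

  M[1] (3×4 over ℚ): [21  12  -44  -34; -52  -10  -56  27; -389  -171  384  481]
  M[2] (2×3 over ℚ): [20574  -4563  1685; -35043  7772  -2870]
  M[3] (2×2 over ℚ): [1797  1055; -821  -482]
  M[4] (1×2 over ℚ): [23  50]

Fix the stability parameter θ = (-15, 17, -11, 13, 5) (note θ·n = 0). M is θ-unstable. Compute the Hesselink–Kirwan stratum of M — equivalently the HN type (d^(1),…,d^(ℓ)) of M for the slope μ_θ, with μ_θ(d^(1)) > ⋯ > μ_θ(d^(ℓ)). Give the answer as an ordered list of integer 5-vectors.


Via rank(M_{q-1}∘⋯∘M_p): M ≅ I[1,1], I[1,2], I[1,4], I[1,5].
μ_θ-semistable layers: μ^(1)=17; μ^(2)=13; μ^(3)=9; μ^(4)=3; μ^(5)=-15

((0, 1, 0, 0, 0); (0, 0, 0, 1, 0); (0, 0, 0, 1, 1); (0, 2, 2, 0, 0); (4, 0, 0, 0, 0))


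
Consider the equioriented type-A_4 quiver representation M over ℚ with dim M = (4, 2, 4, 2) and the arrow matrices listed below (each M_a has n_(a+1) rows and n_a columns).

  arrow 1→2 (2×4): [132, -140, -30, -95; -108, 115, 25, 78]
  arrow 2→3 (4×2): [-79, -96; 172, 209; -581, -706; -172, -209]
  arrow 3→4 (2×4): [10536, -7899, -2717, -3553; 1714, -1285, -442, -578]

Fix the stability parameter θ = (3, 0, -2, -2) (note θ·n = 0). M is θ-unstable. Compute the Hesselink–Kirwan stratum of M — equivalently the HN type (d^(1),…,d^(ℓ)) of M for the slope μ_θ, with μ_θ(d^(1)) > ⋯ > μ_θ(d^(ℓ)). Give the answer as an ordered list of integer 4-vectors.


Barcode: M ≅ I[1,1]^2, I[1,4]^2, I[3,3]^2. HN layers by μ_θ (3 steps, strictly decreasing):
  μ^(1)=3; μ^(2)=-1/4; μ^(3)=-2

((2, 0, 0, 0); (2, 2, 2, 2); (0, 0, 2, 0))


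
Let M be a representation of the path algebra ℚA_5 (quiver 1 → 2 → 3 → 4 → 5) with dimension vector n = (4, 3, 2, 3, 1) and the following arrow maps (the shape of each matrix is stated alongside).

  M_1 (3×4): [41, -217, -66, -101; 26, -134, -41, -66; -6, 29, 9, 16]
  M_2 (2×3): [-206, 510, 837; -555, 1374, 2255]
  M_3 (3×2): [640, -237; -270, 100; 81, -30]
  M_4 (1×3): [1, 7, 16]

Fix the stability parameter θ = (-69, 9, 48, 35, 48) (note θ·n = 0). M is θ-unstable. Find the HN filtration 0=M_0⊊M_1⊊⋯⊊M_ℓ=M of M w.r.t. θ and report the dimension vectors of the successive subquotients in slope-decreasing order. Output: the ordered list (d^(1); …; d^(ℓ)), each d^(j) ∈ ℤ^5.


Interval decomposition of M: I[1,1], I[1,2], I[1,4], I[1,5], I[4,4].
HN type (ℓ=5): μ^(1)=48; μ^(2)=83/2; μ^(3)=35; μ^(4)=9; μ^(5)=-69

((0, 0, 0, 0, 1); (0, 0, 2, 2, 0); (0, 0, 0, 1, 0); (0, 3, 0, 0, 0); (4, 0, 0, 0, 0))


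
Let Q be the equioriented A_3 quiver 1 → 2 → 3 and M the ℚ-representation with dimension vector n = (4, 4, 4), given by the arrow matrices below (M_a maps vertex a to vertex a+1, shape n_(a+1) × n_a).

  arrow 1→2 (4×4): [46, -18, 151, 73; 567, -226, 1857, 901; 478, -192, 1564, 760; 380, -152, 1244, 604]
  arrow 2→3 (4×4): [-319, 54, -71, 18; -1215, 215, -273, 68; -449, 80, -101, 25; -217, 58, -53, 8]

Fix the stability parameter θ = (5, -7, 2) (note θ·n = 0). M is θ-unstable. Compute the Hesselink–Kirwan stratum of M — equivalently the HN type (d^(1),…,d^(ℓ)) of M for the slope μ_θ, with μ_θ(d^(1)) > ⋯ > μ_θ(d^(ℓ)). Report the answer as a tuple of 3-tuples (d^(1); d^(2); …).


Barcode: M ≅ I[1,1]^2, I[1,3]^2, I[2,3]^2. HN layers by μ_θ (4 steps, strictly decreasing):
  μ^(1)=5; μ^(2)=2; μ^(3)=-1; μ^(4)=-7

((2, 0, 0); (0, 0, 4); (2, 2, 0); (0, 2, 0))


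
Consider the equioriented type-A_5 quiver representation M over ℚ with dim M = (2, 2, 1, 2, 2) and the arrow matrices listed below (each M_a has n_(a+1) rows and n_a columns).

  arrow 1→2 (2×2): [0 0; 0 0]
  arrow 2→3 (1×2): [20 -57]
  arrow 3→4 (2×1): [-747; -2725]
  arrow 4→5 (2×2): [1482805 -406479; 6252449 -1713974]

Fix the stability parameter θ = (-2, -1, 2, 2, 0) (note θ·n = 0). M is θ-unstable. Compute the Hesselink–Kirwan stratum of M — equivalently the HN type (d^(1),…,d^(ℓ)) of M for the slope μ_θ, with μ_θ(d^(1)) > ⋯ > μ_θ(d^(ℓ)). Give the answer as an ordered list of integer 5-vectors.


Barcode: M ≅ I[1,1]^2, I[2,2], I[2,5], I[4,5]. HN layers by μ_θ (4 steps, strictly decreasing):
  μ^(1)=4/3; μ^(2)=1; μ^(3)=-1; μ^(4)=-2

((0, 0, 1, 1, 1); (0, 0, 0, 1, 1); (0, 2, 0, 0, 0); (2, 0, 0, 0, 0))


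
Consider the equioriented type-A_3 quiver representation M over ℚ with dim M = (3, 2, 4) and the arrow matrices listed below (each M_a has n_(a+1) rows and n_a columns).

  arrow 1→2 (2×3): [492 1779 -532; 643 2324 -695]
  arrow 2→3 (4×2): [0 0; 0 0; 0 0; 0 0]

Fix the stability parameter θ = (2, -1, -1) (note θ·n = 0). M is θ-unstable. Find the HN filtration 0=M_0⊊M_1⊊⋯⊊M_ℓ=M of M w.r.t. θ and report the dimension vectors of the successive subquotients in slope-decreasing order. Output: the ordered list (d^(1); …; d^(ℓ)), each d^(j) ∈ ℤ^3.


Interval decomposition of M: I[1,1], I[1,2]^2, I[3,3]^4.
HN type (ℓ=3): μ^(1)=2; μ^(2)=1/2; μ^(3)=-1

((1, 0, 0); (2, 2, 0); (0, 0, 4))


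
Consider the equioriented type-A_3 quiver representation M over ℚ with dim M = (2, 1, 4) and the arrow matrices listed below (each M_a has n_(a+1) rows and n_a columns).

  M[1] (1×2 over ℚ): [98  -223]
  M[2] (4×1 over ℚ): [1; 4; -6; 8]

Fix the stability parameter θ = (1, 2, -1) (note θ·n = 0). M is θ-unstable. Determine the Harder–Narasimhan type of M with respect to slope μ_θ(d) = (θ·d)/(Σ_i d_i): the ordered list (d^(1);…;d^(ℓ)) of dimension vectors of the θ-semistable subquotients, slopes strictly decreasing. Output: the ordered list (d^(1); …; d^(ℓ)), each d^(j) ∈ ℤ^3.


Barcode: M ≅ I[1,1], I[1,3], I[3,3]^3. HN layers by μ_θ (3 steps, strictly decreasing):
  μ^(1)=1; μ^(2)=2/3; μ^(3)=-1

((1, 0, 0); (1, 1, 1); (0, 0, 3))


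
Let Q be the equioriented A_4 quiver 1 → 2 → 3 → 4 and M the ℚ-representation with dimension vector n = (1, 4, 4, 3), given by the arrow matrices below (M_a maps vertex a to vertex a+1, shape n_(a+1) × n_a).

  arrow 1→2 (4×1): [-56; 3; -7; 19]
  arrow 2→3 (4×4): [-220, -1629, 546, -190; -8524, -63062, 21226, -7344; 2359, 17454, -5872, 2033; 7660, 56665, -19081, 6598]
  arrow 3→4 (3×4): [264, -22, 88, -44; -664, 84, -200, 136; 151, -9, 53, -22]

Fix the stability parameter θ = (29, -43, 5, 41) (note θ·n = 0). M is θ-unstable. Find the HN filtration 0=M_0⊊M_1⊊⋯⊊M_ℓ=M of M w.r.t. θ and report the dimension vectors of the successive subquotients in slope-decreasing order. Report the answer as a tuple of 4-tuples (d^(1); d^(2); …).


Interval decomposition of M: I[1,3], I[2,2], I[2,3], I[2,4], I[3,4], I[4,4].
HN type (ℓ=4): μ^(1)=41; μ^(2)=5; μ^(3)=-7; μ^(4)=-43

((0, 0, 0, 3); (0, 0, 4, 0); (1, 1, 0, 0); (0, 3, 0, 0))


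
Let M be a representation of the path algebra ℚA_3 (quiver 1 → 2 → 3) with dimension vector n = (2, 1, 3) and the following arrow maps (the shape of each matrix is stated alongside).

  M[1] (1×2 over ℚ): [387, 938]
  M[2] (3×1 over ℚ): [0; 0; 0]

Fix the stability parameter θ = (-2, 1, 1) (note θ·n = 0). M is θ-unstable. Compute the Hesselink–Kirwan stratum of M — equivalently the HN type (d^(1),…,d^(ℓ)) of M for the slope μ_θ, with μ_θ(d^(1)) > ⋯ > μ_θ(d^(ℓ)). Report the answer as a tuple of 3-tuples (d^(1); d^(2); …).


Barcode: M ≅ I[1,1], I[1,2], I[3,3]^3. HN layers by μ_θ (2 steps, strictly decreasing):
  μ^(1)=1; μ^(2)=-2

((0, 1, 3); (2, 0, 0))


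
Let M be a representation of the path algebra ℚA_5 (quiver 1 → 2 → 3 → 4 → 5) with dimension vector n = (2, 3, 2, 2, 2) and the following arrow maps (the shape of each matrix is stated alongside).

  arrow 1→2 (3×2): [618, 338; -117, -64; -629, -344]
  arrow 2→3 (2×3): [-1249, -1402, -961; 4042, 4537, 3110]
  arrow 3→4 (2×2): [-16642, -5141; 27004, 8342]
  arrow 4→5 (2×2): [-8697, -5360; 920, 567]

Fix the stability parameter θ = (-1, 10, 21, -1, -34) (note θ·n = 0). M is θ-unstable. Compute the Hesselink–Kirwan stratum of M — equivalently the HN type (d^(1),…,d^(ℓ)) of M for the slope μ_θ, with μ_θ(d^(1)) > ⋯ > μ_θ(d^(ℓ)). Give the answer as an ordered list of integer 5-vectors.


Via rank(M_{q-1}∘⋯∘M_p): M ≅ I[1,3], I[1,5], I[2,2], I[4,5].
μ_θ-semistable layers: μ^(1)=21; μ^(2)=10; μ^(3)=-1; μ^(4)=-35/2

((0, 0, 1, 0, 0); (0, 2, 0, 0, 0); (2, 1, 1, 1, 1); (0, 0, 0, 1, 1))


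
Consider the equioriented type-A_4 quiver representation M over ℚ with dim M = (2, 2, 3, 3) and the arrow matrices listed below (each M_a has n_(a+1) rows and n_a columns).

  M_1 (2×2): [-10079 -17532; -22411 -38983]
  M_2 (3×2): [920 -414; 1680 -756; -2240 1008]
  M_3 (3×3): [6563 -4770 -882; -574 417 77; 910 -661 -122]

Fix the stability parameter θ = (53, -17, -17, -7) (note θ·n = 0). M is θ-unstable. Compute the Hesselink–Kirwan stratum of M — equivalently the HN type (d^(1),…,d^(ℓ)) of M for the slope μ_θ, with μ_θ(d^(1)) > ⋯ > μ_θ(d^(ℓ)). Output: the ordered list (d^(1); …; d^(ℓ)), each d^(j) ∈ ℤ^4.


Via rank(M_{q-1}∘⋯∘M_p): M ≅ I[1,2], I[1,4], I[3,4]^2.
μ_θ-semistable layers: μ^(1)=18; μ^(2)=3; μ^(3)=-7; μ^(4)=-17

((1, 1, 0, 0); (1, 1, 1, 1); (0, 0, 0, 2); (0, 0, 2, 0))


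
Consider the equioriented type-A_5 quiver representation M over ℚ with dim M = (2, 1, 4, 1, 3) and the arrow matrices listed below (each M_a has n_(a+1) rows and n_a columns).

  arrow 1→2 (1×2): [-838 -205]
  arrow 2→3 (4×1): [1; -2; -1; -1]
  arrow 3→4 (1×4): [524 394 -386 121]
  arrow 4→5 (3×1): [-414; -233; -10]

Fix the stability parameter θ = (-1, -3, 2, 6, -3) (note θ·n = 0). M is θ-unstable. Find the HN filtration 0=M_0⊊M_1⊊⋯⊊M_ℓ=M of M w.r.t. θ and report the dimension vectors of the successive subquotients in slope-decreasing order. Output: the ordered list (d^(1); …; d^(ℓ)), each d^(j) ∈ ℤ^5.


Interval decomposition of M: I[1,1], I[1,5], I[3,3]^3, I[5,5]^2.
HN type (ℓ=5): μ^(1)=2; μ^(2)=5/3; μ^(3)=-1; μ^(4)=-2; μ^(5)=-3

((0, 0, 3, 0, 0); (0, 0, 1, 1, 1); (1, 0, 0, 0, 0); (1, 1, 0, 0, 0); (0, 0, 0, 0, 2))


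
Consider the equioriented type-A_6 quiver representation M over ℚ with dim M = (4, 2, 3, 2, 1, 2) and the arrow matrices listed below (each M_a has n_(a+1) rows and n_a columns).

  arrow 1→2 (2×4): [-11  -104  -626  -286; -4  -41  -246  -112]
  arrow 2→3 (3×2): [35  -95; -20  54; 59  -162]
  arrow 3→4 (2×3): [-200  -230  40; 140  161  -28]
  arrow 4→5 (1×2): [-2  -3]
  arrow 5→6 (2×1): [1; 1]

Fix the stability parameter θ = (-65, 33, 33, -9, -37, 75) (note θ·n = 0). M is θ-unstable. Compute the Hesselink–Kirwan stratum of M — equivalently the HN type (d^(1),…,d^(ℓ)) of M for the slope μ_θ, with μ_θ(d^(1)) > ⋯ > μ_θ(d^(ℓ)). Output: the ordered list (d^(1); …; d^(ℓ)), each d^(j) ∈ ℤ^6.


Interval decomposition of M: I[1,1]^2, I[1,3], I[1,6], I[3,3], I[4,4], I[6,6].
HN type (ℓ=5): μ^(1)=75; μ^(2)=33; μ^(3)=5; μ^(4)=-9; μ^(5)=-65

((0, 0, 0, 0, 0, 2); (0, 1, 2, 0, 0, 0); (0, 1, 1, 1, 1, 0); (0, 0, 0, 1, 0, 0); (4, 0, 0, 0, 0, 0))


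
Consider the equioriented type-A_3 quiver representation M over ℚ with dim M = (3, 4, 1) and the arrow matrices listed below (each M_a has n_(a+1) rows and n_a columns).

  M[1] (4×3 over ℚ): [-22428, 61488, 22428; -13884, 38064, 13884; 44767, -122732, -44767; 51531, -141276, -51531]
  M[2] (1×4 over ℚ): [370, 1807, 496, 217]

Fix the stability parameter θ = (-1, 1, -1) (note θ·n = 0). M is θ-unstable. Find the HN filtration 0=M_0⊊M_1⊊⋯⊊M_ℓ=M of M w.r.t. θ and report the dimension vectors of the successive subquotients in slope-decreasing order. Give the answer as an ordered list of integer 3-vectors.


Interval decomposition of M: I[1,1]^2, I[1,3], I[2,2]^3.
HN type (ℓ=3): μ^(1)=1; μ^(2)=0; μ^(3)=-1

((0, 3, 0); (0, 1, 1); (3, 0, 0))


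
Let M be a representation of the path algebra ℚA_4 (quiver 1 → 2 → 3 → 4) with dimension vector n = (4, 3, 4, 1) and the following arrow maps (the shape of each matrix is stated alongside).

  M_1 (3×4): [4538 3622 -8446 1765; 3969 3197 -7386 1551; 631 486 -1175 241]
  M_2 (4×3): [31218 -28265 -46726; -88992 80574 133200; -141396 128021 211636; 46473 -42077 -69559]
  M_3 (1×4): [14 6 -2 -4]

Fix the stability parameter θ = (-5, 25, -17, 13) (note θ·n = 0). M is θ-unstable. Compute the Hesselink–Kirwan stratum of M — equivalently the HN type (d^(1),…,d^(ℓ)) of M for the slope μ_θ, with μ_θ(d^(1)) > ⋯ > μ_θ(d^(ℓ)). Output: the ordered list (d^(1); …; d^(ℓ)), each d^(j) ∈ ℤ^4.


Interval decomposition of M: I[1,1], I[1,2], I[1,3]^2, I[3,3], I[3,4].
HN type (ℓ=5): μ^(1)=25; μ^(2)=13; μ^(3)=4; μ^(4)=-5; μ^(5)=-17

((0, 1, 0, 0); (0, 0, 0, 1); (0, 2, 2, 0); (4, 0, 0, 0); (0, 0, 2, 0))
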